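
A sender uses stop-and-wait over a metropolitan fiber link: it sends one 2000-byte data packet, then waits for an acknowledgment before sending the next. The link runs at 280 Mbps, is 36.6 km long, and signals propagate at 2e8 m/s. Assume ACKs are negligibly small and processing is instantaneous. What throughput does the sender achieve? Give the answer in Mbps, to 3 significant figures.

t_tx = L/R = 16000/280000000 = 5.71429e-05 s.
t_prop = 36600/200000000 = 0.000183 s; RTT = 0.000366 s.
Cycle = t_tx + RTT = 0.000423143 s.
Throughput = L / cycle = 16000 / 0.000423143 = 37.8 Mbps.

37.8 Mbps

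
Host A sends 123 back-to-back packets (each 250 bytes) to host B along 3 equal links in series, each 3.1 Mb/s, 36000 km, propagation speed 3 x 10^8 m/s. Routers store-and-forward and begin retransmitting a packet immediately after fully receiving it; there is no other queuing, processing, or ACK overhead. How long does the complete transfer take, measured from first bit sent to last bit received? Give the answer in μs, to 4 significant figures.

Per-hop transmission t_tx = L/R = 2000/3100000 = 645.161 μs.
Per-hop propagation t_prop = 36000000/300000000 = 120000 μs.
Pipeline fill: first packet needs 3·t_tx to clear all hops; remaining 122 packets each add one t_tx.
Total = (3+123-1)·t_tx + 3·t_prop = 125·645.161 + 3·120000 = 440600 μs.

440600 μs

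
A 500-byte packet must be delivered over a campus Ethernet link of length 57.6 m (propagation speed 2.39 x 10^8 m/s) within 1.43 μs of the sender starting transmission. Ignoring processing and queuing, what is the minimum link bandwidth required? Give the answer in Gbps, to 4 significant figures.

3.364 Gbps

L = 4000 bits.
Propagation delay = 57.6 / 239000000 = 0.241004 μs.
Transmission budget = 1.43 − 0.241004 = 1.189 μs.
R ≥ L / t_tx = 4000 bits / 1.189e-06 s = 3.364 Gbps.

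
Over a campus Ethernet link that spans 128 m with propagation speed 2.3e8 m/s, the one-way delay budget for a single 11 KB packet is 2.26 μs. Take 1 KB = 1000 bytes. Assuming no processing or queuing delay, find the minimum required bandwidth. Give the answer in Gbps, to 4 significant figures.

L = 88000 bits.
Propagation delay = 128 / 2.3e+08 = 0.556522 μs.
Transmission budget = 2.26 − 0.556522 = 1.70348 μs.
R ≥ L / t_tx = 88000 bits / 1.70348e-06 s = 51.66 Gbps.

51.66 Gbps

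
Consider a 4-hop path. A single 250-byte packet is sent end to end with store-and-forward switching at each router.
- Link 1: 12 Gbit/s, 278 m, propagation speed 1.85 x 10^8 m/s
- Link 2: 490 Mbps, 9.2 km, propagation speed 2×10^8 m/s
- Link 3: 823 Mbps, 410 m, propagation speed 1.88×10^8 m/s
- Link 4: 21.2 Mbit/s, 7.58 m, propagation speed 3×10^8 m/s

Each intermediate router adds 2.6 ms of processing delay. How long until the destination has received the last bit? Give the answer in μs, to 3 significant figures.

L = 250 × 8 = 2000 bits.
Transmission delays (L/R per hop): 0.166667, 4.08163, 2.43013, 94.3396 μs; sum = 101.018 μs.
Propagation delays (d/s per hop): 1.5027, 46, 2.18085, 0.0252667 μs; sum = 49.7088 μs.
Processing at 3 router(s): 3 × 2.6 ms = 7800 μs.
End-to-end = 7950 μs.

7950 μs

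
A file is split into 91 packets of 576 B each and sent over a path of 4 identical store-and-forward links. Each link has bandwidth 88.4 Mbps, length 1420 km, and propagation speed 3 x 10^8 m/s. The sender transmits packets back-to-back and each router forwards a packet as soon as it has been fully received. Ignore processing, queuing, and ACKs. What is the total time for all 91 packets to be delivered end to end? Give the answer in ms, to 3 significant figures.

Per-hop transmission t_tx = L/R = 4608/88400000 = 0.0521267 ms.
Per-hop propagation t_prop = 1420000/300000000 = 4.73333 ms.
Pipeline fill: first packet needs 4·t_tx to clear all hops; remaining 90 packets each add one t_tx.
Total = (4+91-1)·t_tx + 4·t_prop = 94·0.0521267 + 4·4.73333 = 23.8 ms.

23.8 ms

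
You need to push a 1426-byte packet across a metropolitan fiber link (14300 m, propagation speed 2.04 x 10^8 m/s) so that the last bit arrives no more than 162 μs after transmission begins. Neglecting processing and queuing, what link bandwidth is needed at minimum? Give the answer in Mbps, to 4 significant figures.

124.1 Mbps

L = 11408 bits.
Propagation delay = 14300 / 204000000 = 70.098 μs.
Transmission budget = 162 − 70.098 = 91.902 μs.
R ≥ L / t_tx = 11408 bits / 9.1902e-05 s = 124.1 Mbps.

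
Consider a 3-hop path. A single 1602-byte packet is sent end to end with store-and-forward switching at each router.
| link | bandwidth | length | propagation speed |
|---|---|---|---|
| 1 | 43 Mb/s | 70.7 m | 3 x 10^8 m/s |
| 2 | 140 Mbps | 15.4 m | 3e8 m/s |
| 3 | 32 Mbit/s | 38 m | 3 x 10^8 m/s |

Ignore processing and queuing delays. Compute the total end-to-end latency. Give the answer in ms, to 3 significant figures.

L = 1602 × 8 = 12816 bits.
Transmission delays (L/R per hop): 0.298047, 0.0915429, 0.4005 ms; sum = 0.790089 ms.
Propagation delays (d/s per hop): 0.000235667, 5.13333e-05, 0.000126667 ms; sum = 0.000413667 ms.
End-to-end = 0.791 ms.

0.791 ms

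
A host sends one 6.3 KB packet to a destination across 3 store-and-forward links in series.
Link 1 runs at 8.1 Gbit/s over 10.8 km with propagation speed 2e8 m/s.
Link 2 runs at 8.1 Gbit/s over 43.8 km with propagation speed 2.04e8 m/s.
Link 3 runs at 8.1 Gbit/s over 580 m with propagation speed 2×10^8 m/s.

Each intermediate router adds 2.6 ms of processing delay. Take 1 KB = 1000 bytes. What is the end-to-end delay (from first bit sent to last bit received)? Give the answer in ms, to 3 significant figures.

5.49 ms

L = 50400 bits.
Transmission delay per hop = L/R = 50400/8100000000 = 0.00622222 ms; 3 hops → 0.0186667 ms.
Propagation delays (d/s per hop): 0.054, 0.214706, 0.0029 ms; sum = 0.271606 ms.
Processing at 2 router(s): 2 × 2.6 ms = 5.2 ms.
End-to-end = 5.49 ms.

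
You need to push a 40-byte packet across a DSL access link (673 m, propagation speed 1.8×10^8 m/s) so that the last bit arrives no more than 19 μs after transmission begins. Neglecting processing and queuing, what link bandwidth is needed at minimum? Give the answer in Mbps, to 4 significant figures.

L = 320 bits.
Propagation delay = 673 / 180000000 = 3.73889 μs.
Transmission budget = 19 − 3.73889 = 15.2611 μs.
R ≥ L / t_tx = 320 bits / 1.52611e-05 s = 20.97 Mbps.

20.97 Mbps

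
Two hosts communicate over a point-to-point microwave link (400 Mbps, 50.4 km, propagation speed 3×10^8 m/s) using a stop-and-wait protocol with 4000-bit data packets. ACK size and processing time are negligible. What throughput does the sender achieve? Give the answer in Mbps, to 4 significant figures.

11.56 Mbps

t_tx = L/R = 4000/400000000 = 1e-05 s.
t_prop = 50400/300000000 = 0.000168 s; RTT = 0.000336 s.
Cycle = t_tx + RTT = 0.000346 s.
Throughput = L / cycle = 4000 / 0.000346 = 11.56 Mbps.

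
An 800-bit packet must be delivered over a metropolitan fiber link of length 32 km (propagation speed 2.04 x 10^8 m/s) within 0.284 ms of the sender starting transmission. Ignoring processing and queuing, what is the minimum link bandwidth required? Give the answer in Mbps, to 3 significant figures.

Propagation delay = 32000 / 204000000 = 0.156863 ms.
Transmission budget = 0.284 − 0.156863 = 0.127137 ms.
R ≥ L / t_tx = 800 bits / 0.000127137 s = 6.29 Mbps.

6.29 Mbps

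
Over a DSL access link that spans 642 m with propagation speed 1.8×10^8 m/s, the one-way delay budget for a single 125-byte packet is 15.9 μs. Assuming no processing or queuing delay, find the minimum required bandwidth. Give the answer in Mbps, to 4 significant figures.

81.08 Mbps

L = 1000 bits.
Propagation delay = 642 / 180000000 = 3.56667 μs.
Transmission budget = 15.9 − 3.56667 = 12.3333 μs.
R ≥ L / t_tx = 1000 bits / 1.23333e-05 s = 81.08 Mbps.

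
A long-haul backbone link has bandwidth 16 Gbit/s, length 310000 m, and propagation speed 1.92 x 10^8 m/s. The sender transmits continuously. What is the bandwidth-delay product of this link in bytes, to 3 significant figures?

3230000 bytes

Propagation delay = 310000 / 192000000 = 0.00161458 s.
BDP = R × t_prop = 16000000000 × 0.00161458 = 25833300 bits.
In bytes: 25833300/8 = 3230000 bytes.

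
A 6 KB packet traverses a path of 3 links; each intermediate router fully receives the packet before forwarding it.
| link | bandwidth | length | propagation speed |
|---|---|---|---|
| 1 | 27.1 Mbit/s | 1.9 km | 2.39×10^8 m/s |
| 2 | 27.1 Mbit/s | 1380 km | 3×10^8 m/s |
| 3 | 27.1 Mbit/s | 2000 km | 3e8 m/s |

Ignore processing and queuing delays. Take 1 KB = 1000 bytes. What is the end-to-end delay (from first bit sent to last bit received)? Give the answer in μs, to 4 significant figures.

16590 μs

L = 48000 bits.
Transmission delay per hop = L/R = 48000/27100000 = 1771.22 μs; 3 hops → 5313.65 μs.
Propagation delays (d/s per hop): 7.94979, 4600, 6666.67 μs; sum = 11274.6 μs.
End-to-end = 16590 μs.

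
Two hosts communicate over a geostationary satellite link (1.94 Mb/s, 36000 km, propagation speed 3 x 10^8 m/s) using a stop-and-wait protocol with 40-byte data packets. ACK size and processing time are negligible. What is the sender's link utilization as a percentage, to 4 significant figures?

0.06868 %

t_tx = L/R = 320/1940000 = 0.000164948 s.
t_prop = 36000000/300000000 = 0.12 s; RTT = 0.24 s.
Cycle = t_tx + RTT = 0.240165 s.
Utilization = t_tx / cycle = 0.000164948/0.240165 = 0.06868 %.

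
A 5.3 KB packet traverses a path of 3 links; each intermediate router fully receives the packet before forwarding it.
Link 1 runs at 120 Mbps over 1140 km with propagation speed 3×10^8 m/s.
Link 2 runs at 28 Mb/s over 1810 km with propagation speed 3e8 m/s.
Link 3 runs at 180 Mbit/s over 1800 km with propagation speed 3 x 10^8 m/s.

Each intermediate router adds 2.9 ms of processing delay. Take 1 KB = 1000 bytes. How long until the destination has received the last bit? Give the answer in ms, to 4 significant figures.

L = 42400 bits.
Transmission delays (L/R per hop): 0.353333, 1.51429, 0.235556 ms; sum = 2.10317 ms.
Propagation delays (d/s per hop): 3.8, 6.03333, 6 ms; sum = 15.8333 ms.
Processing at 2 router(s): 2 × 2.9 ms = 5.8 ms.
End-to-end = 23.74 ms.

23.74 ms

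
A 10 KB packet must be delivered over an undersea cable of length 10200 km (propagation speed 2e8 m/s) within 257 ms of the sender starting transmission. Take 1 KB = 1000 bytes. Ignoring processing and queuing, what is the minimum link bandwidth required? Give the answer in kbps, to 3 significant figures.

388 kbps

L = 80000 bits.
Propagation delay = 10200000 / 200000000 = 51 ms.
Transmission budget = 257 − 51 = 206 ms.
R ≥ L / t_tx = 80000 bits / 0.206 s = 388 kbps.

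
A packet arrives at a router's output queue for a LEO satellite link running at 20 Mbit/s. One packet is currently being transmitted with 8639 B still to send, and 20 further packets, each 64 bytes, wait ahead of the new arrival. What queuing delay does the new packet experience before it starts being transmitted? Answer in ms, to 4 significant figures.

3.968 ms

Each queued packet: L/R = 512/20000000 = 0.0256 ms.
20 queued → 0.512 ms.
Plus remaining 69112 bits of current packet: 3.4556 ms.
Queuing delay = 3.968 ms.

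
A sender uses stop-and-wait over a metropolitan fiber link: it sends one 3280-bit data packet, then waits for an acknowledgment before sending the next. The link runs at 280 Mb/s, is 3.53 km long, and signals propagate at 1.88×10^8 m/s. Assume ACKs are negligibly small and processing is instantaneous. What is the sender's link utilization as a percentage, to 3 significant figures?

t_tx = L/R = 3280/280000000 = 1.17143e-05 s.
t_prop = 3530/188000000 = 1.87766e-05 s; RTT = 3.75532e-05 s.
Cycle = t_tx + RTT = 4.92675e-05 s.
Utilization = t_tx / cycle = 1.17143e-05/4.92675e-05 = 23.8 %.

23.8 %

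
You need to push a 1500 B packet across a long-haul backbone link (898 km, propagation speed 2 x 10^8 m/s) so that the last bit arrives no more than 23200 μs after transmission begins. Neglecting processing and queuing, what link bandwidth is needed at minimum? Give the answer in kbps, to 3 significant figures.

641 kbps

L = 12000 bits.
Propagation delay = 898000 / 200000000 = 4490 μs.
Transmission budget = 23200 − 4490 = 18710 μs.
R ≥ L / t_tx = 12000 bits / 0.01871 s = 641 kbps.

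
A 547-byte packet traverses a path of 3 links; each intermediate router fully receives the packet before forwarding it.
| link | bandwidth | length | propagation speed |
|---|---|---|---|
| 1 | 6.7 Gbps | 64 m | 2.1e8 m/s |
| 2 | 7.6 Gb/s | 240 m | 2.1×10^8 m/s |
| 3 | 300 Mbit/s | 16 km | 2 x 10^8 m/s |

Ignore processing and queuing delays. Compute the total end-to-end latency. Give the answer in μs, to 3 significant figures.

97.3 μs

L = 547 × 8 = 4376 bits.
Transmission delays (L/R per hop): 0.653134, 0.575789, 14.5867 μs; sum = 15.8156 μs.
Propagation delays (d/s per hop): 0.304762, 1.14286, 80 μs; sum = 81.4476 μs.
End-to-end = 97.3 μs.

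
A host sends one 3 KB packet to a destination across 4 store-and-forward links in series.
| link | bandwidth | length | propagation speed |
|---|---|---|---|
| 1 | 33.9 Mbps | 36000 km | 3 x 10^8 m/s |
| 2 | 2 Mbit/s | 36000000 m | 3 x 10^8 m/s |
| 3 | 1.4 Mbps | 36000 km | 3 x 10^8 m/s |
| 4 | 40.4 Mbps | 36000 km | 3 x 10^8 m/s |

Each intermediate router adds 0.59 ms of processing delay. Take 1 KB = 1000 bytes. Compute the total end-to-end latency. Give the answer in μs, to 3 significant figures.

512000 μs

L = 24000 bits.
Transmission delays (L/R per hop): 707.965, 12000, 17142.9, 594.059 μs; sum = 30444.9 μs.
Propagation delays (d/s per hop): 120000, 120000, 120000, 120000 μs; sum = 480000 μs.
Processing at 3 router(s): 3 × 0.59 ms = 1770 μs.
End-to-end = 512000 μs.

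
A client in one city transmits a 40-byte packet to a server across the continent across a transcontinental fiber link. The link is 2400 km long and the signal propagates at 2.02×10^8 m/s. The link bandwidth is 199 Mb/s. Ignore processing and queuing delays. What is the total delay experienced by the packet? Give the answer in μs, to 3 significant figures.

L = 40 × 8 = 320 bits.
Transmission delay = L/R = 320 / 199000000 = 1.60804 μs.
Propagation delay = d/s = 2400000 m / 202000000 m/s = 11881.2 μs.
Total = 11900 μs.

11900 μs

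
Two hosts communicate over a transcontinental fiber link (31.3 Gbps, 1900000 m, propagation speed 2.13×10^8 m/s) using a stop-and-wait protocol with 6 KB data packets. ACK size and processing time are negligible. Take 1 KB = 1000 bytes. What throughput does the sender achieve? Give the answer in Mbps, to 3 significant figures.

2.69 Mbps

t_tx = L/R = 48000/31300000000 = 1.53355e-06 s.
t_prop = 1900000/213000000 = 0.00892019 s; RTT = 0.0178404 s.
Cycle = t_tx + RTT = 0.0178419 s.
Throughput = L / cycle = 48000 / 0.0178419 = 2.69 Mbps.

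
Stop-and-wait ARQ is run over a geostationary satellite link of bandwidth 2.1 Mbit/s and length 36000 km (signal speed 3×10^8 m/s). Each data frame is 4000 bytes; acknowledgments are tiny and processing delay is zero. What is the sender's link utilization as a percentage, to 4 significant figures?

5.970 %

t_tx = L/R = 32000/2100000 = 0.0152381 s.
t_prop = 36000000/300000000 = 0.12 s; RTT = 0.24 s.
Cycle = t_tx + RTT = 0.255238 s.
Utilization = t_tx / cycle = 0.0152381/0.255238 = 5.970 %.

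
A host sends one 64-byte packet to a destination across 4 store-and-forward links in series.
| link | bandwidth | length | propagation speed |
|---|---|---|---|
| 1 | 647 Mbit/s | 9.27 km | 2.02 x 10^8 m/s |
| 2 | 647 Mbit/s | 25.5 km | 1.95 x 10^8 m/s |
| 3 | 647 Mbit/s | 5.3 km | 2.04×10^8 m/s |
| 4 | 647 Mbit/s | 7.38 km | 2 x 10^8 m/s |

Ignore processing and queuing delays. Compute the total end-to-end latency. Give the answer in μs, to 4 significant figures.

242.7 μs

L = 64 × 8 = 512 bits.
Transmission delay per hop = L/R = 512/647000000 = 0.791345 μs; 4 hops → 3.16538 μs.
Propagation delays (d/s per hop): 45.8911, 130.769, 25.9804, 36.9 μs; sum = 239.541 μs.
End-to-end = 242.7 μs.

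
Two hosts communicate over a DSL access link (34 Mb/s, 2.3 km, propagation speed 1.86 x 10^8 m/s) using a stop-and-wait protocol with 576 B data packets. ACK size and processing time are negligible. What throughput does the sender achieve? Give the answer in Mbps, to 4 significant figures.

28.75 Mbps

t_tx = L/R = 4608/34000000 = 0.000135529 s.
t_prop = 2300/186000000 = 1.23656e-05 s; RTT = 2.47312e-05 s.
Cycle = t_tx + RTT = 0.000160261 s.
Throughput = L / cycle = 4608 / 0.000160261 = 28.75 Mbps.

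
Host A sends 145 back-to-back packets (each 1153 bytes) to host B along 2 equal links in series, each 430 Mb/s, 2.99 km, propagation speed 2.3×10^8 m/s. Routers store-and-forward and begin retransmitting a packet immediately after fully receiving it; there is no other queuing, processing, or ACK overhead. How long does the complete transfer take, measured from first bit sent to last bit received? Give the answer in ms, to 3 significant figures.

Per-hop transmission t_tx = L/R = 9224/430000000 = 0.0214512 ms.
Per-hop propagation t_prop = 2990/2.3e+08 = 0.013 ms.
Pipeline fill: first packet needs 2·t_tx to clear all hops; remaining 144 packets each add one t_tx.
Total = (2+145-1)·t_tx + 2·t_prop = 146·0.0214512 + 2·0.013 = 3.16 ms.

3.16 ms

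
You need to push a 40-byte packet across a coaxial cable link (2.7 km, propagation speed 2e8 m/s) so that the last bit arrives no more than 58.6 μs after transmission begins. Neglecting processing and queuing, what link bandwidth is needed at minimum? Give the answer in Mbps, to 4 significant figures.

L = 320 bits.
Propagation delay = 2700 / 200000000 = 13.5 μs.
Transmission budget = 58.6 − 13.5 = 45.1 μs.
R ≥ L / t_tx = 320 bits / 4.51e-05 s = 7.095 Mbps.

7.095 Mbps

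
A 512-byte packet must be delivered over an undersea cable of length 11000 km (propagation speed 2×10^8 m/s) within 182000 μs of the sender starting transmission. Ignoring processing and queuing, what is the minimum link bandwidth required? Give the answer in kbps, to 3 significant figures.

32.3 kbps

L = 4096 bits.
Propagation delay = 11000000 / 200000000 = 55000 μs.
Transmission budget = 182000 − 55000 = 127000 μs.
R ≥ L / t_tx = 4096 bits / 0.127 s = 32.3 kbps.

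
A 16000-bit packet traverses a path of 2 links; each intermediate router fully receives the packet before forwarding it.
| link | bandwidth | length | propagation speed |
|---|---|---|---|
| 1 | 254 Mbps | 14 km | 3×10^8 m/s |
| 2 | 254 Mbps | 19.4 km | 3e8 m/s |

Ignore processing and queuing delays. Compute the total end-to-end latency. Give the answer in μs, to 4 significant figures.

Transmission delay per hop = L/R = 16000/254000000 = 62.9921 μs; 2 hops → 125.984 μs.
Propagation delays (d/s per hop): 46.6667, 64.6667 μs; sum = 111.333 μs.
End-to-end = 237.3 μs.

237.3 μs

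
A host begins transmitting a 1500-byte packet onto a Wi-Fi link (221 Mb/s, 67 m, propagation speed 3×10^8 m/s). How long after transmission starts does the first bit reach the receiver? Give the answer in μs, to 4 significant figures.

First bit experiences only propagation delay: d/s = 67/300000000 = 0.2233 μs.

0.2233 μs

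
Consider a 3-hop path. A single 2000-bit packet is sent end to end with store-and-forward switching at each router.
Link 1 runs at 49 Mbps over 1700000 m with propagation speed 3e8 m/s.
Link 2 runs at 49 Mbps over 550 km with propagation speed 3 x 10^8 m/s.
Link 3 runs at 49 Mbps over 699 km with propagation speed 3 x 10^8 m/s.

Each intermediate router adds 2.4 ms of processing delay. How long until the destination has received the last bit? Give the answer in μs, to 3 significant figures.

14800 μs

Transmission delay per hop = L/R = 2000/49000000 = 40.8163 μs; 3 hops → 122.449 μs.
Propagation delays (d/s per hop): 5666.67, 1833.33, 2330 μs; sum = 9830 μs.
Processing at 2 router(s): 2 × 2.4 ms = 4800 μs.
End-to-end = 14800 μs.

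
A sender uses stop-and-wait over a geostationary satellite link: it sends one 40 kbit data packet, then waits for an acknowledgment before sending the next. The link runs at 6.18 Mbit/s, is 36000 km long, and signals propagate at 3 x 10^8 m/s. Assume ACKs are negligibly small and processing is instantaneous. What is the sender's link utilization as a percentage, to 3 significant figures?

t_tx = L/R = 40000/6180000 = 0.00647249 s.
t_prop = 36000000/300000000 = 0.12 s; RTT = 0.24 s.
Cycle = t_tx + RTT = 0.246472 s.
Utilization = t_tx / cycle = 0.00647249/0.246472 = 2.63 %.

2.63 %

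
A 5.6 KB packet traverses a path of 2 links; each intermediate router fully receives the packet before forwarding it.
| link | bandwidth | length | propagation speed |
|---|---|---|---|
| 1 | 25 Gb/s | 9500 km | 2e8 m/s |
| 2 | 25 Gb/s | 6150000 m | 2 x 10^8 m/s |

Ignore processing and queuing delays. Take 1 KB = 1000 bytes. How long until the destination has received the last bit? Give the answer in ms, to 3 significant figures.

78.3 ms

L = 44800 bits.
Transmission delay per hop = L/R = 44800/25000000000 = 0.001792 ms; 2 hops → 0.003584 ms.
Propagation delays (d/s per hop): 47.5, 30.75 ms; sum = 78.25 ms.
End-to-end = 78.3 ms.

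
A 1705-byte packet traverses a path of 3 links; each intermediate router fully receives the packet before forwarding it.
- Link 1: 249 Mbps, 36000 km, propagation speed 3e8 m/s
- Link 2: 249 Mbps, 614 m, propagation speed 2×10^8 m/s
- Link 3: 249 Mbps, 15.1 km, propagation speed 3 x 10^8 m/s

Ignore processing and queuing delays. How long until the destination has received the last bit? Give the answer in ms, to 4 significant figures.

L = 1705 × 8 = 13640 bits.
Transmission delay per hop = L/R = 13640/249000000 = 0.0547791 ms; 3 hops → 0.164337 ms.
Propagation delays (d/s per hop): 120, 0.00307, 0.0503333 ms; sum = 120.053 ms.
End-to-end = 120.2 ms.

120.2 ms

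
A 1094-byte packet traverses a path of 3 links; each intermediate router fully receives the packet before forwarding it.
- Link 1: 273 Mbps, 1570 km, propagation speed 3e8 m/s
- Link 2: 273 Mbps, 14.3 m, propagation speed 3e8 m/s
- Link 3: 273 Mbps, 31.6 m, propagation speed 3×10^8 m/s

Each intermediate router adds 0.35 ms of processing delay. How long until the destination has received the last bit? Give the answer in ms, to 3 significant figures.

6.03 ms

L = 1094 × 8 = 8752 bits.
Transmission delay per hop = L/R = 8752/273000000 = 0.0320586 ms; 3 hops → 0.0961758 ms.
Propagation delays (d/s per hop): 5.23333, 4.76667e-05, 0.000105333 ms; sum = 5.23349 ms.
Processing at 2 router(s): 2 × 0.35 ms = 0.7 ms.
End-to-end = 6.03 ms.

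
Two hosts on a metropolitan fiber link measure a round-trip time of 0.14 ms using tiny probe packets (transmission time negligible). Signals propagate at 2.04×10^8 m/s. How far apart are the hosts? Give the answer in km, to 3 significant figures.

14.3 km

One-way propagation = RTT/2 = 0.07 ms.
d = s × t = 204000000 × 7e-05 = 14.3 km.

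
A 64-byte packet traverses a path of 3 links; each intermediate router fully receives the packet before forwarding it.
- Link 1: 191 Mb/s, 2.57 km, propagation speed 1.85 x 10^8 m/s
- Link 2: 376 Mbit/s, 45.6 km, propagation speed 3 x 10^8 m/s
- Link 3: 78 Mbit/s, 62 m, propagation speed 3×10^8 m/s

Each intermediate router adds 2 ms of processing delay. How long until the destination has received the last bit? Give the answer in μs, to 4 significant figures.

4177 μs

L = 64 × 8 = 512 bits.
Transmission delays (L/R per hop): 2.68063, 1.3617, 6.5641 μs; sum = 10.6064 μs.
Propagation delays (d/s per hop): 13.8919, 152, 0.206667 μs; sum = 166.099 μs.
Processing at 2 router(s): 2 × 2 ms = 4000 μs.
End-to-end = 4177 μs.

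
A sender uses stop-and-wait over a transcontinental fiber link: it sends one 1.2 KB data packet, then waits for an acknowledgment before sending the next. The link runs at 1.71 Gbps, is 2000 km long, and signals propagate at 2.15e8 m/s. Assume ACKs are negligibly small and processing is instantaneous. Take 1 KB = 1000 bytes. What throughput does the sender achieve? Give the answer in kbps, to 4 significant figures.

t_tx = L/R = 9600/1710000000 = 5.61404e-06 s.
t_prop = 2000000/215000000 = 0.00930233 s; RTT = 0.0186047 s.
Cycle = t_tx + RTT = 0.0186103 s.
Throughput = L / cycle = 9600 / 0.0186103 = 515.8 kbps.

515.8 kbps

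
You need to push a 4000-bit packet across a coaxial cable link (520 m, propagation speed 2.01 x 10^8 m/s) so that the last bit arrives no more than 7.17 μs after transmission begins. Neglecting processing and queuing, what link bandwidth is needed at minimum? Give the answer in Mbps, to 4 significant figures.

Propagation delay = 520 / 2.01e+08 = 2.58706 μs.
Transmission budget = 7.17 − 2.58706 = 4.58294 μs.
R ≥ L / t_tx = 4000 bits / 4.58294e-06 s = 872.8 Mbps.

872.8 Mbps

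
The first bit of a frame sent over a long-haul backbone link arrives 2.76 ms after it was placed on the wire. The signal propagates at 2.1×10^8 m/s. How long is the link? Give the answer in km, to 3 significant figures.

580 km

d = s × t_prop = 210000000 × 0.00276 = 580 km.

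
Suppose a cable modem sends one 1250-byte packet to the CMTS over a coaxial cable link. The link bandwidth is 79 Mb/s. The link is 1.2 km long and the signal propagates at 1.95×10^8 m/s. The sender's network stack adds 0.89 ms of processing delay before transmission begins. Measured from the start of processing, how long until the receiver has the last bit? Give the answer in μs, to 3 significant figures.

1020 μs

L = 1250 × 8 = 10000 bits.
Transmission delay = L/R = 10000 / 79000000 = 126.582 μs.
Propagation delay = d/s = 1200 m / 195000000 m/s = 6.15385 μs.
Plus processing delay 0.89 ms = 890 μs.
Total = 1020 μs.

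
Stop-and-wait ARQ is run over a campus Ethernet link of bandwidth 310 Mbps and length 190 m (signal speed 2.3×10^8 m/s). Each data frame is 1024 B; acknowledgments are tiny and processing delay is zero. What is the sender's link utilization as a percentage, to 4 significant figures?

t_tx = L/R = 8192/310000000 = 2.64258e-05 s.
t_prop = 190/2.3e+08 = 8.26087e-07 s; RTT = 1.65217e-06 s.
Cycle = t_tx + RTT = 2.8078e-05 s.
Utilization = t_tx / cycle = 2.64258e-05/2.8078e-05 = 94.12 %.

94.12 %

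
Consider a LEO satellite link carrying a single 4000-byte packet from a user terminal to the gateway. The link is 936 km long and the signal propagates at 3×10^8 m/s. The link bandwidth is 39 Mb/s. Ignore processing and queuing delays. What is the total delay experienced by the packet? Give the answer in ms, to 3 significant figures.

3.94 ms

L = 4000 × 8 = 32000 bits.
Transmission delay = L/R = 32000 / 39000000 = 0.820513 ms.
Propagation delay = d/s = 936000 m / 300000000 m/s = 3.12 ms.
Total = 3.94 ms.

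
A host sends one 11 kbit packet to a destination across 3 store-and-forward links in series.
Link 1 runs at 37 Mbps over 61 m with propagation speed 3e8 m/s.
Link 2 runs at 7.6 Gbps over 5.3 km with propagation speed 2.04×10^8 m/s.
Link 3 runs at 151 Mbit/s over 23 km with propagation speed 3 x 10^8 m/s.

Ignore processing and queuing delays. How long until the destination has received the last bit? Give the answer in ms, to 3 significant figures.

0.474 ms

L = 11000 bits.
Transmission delays (L/R per hop): 0.297297, 0.00144737, 0.0728477 ms; sum = 0.371592 ms.
Propagation delays (d/s per hop): 0.000203333, 0.0259804, 0.0766667 ms; sum = 0.10285 ms.
End-to-end = 0.474 ms.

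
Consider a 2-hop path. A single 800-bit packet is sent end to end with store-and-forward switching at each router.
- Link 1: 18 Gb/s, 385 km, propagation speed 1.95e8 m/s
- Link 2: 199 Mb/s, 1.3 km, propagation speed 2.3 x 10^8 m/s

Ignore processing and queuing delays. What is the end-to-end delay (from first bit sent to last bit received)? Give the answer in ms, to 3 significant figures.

1.98 ms

Transmission delays (L/R per hop): 4.44444e-05, 0.0040201 ms; sum = 0.00406454 ms.
Propagation delays (d/s per hop): 1.97436, 0.00565217 ms; sum = 1.98001 ms.
End-to-end = 1.98 ms.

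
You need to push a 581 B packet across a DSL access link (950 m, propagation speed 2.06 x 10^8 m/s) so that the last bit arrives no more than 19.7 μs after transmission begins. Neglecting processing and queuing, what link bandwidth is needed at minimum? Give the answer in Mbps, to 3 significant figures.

308 Mbps

L = 4648 bits.
Propagation delay = 950 / 206000000 = 4.61165 μs.
Transmission budget = 19.7 − 4.61165 = 15.0883 μs.
R ≥ L / t_tx = 4648 bits / 1.50883e-05 s = 308 Mbps.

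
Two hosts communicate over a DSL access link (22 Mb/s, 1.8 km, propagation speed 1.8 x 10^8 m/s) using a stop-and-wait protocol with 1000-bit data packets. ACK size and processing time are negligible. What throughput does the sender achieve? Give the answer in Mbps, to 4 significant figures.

t_tx = L/R = 1000/22000000 = 4.54545e-05 s.
t_prop = 1800/180000000 = 1e-05 s; RTT = 2e-05 s.
Cycle = t_tx + RTT = 6.54545e-05 s.
Throughput = L / cycle = 1000 / 6.54545e-05 = 15.28 Mbps.

15.28 Mbps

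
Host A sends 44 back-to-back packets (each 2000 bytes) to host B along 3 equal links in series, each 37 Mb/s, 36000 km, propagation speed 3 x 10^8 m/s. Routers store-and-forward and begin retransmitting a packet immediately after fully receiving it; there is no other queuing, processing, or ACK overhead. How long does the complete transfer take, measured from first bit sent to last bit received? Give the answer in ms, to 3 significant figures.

Per-hop transmission t_tx = L/R = 16000/37000000 = 0.432432 ms.
Per-hop propagation t_prop = 36000000/300000000 = 120 ms.
Pipeline fill: first packet needs 3·t_tx to clear all hops; remaining 43 packets each add one t_tx.
Total = (3+44-1)·t_tx + 3·t_prop = 46·0.432432 + 3·120 = 380 ms.

380 ms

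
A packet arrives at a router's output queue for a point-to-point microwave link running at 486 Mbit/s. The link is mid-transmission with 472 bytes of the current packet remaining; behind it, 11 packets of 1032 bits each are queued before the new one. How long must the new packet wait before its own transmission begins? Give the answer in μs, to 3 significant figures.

31.1 μs

Each queued packet: L/R = 1032/486000000 = 2.12346 μs.
11 queued → 23.358 μs.
Plus remaining 3776 bits of current packet: 7.76955 μs.
Queuing delay = 31.1 μs.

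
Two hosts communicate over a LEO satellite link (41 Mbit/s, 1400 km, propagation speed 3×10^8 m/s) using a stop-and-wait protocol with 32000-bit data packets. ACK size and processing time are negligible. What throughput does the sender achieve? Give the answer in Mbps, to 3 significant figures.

3.16 Mbps

t_tx = L/R = 32000/41000000 = 0.000780488 s.
t_prop = 1400000/300000000 = 0.00466667 s; RTT = 0.00933333 s.
Cycle = t_tx + RTT = 0.0101138 s.
Throughput = L / cycle = 32000 / 0.0101138 = 3.16 Mbps.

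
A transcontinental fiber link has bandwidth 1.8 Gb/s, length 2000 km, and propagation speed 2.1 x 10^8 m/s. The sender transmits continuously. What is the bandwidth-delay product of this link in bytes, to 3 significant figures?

Propagation delay = 2000000 / 210000000 = 0.00952381 s.
BDP = R × t_prop = 1800000000 × 0.00952381 = 17142900 bits.
In bytes: 17142900/8 = 2140000 bytes.

2140000 bytes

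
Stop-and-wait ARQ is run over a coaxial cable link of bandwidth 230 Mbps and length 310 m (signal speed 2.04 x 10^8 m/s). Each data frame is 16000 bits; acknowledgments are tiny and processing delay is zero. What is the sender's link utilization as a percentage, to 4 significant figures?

95.81 %

t_tx = L/R = 16000/230000000 = 6.95652e-05 s.
t_prop = 310/204000000 = 1.51961e-06 s; RTT = 3.03922e-06 s.
Cycle = t_tx + RTT = 7.26044e-05 s.
Utilization = t_tx / cycle = 6.95652e-05/7.26044e-05 = 95.81 %.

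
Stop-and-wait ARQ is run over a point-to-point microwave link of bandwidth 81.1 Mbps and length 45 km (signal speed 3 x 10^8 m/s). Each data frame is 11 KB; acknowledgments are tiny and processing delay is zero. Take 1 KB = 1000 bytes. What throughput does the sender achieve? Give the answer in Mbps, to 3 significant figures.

63.5 Mbps

t_tx = L/R = 88000/81100000 = 0.00108508 s.
t_prop = 45000/300000000 = 0.00015 s; RTT = 0.0003 s.
Cycle = t_tx + RTT = 0.00138508 s.
Throughput = L / cycle = 88000 / 0.00138508 = 63.5 Mbps.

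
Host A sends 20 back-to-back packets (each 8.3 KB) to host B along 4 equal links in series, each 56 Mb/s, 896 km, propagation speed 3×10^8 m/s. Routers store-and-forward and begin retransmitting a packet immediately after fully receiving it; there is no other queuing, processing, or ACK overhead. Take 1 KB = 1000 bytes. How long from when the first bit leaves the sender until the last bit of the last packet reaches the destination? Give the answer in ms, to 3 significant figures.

Per-hop transmission t_tx = L/R = 66400/56000000 = 1.18571 ms.
Per-hop propagation t_prop = 896000/300000000 = 2.98667 ms.
Pipeline fill: first packet needs 4·t_tx to clear all hops; remaining 19 packets each add one t_tx.
Total = (4+20-1)·t_tx + 4·t_prop = 23·1.18571 + 4·2.98667 = 39.2 ms.

39.2 ms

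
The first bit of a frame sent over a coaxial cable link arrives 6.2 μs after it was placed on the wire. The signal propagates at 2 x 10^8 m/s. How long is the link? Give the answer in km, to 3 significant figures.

1.24 km

d = s × t_prop = 200000000 × 6.2e-06 = 1.24 km.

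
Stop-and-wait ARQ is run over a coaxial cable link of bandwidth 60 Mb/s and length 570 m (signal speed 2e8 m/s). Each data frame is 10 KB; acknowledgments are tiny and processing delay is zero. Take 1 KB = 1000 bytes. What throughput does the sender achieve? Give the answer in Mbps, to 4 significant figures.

t_tx = L/R = 80000/60000000 = 0.00133333 s.
t_prop = 570/200000000 = 2.85e-06 s; RTT = 5.7e-06 s.
Cycle = t_tx + RTT = 0.00133903 s.
Throughput = L / cycle = 80000 / 0.00133903 = 59.74 Mbps.

59.74 Mbps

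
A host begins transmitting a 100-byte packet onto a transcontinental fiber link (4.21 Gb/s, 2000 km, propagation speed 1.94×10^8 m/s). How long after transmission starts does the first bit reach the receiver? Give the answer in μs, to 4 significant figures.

First bit experiences only propagation delay: d/s = 2000000/194000000 = 10310 μs.

10310 μs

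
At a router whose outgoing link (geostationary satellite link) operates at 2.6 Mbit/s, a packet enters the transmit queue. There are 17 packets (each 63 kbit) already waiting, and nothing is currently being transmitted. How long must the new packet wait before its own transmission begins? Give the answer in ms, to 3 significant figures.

Each queued packet: L/R = 63000/2600000 = 24.2308 ms.
17 queued → 411.923 ms.
Queuing delay = 412 ms.

412 ms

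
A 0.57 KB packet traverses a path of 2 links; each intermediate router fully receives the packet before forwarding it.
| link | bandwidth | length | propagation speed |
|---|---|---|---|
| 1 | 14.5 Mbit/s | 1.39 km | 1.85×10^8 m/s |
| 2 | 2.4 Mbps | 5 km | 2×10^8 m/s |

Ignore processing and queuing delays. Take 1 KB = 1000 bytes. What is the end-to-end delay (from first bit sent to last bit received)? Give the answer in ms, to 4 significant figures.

L = 4560 bits.
Transmission delays (L/R per hop): 0.314483, 1.9 ms; sum = 2.21448 ms.
Propagation delays (d/s per hop): 0.00751351, 0.025 ms; sum = 0.0325135 ms.
End-to-end = 2.247 ms.

2.247 ms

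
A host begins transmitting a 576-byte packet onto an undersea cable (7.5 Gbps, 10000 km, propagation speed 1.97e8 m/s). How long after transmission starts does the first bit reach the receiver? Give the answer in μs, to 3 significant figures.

50800 μs

First bit experiences only propagation delay: d/s = 10000000/197000000 = 50800 μs.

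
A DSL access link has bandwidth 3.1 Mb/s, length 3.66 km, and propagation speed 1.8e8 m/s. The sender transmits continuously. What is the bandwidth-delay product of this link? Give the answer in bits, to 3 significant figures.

Propagation delay = 3660 / 180000000 = 2.03333e-05 s.
BDP = R × t_prop = 3100000 × 2.03333e-05 = 63.0333 bits.

63.0 bits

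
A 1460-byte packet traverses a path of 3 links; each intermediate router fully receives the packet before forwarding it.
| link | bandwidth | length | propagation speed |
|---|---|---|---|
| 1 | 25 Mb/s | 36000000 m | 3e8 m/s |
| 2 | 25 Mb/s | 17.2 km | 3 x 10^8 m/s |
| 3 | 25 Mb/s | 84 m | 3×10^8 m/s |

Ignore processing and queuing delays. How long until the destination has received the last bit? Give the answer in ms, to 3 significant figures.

121 ms

L = 1460 × 8 = 11680 bits.
Transmission delay per hop = L/R = 11680/25000000 = 0.4672 ms; 3 hops → 1.4016 ms.
Propagation delays (d/s per hop): 120, 0.0573333, 0.00028 ms; sum = 120.058 ms.
End-to-end = 121 ms.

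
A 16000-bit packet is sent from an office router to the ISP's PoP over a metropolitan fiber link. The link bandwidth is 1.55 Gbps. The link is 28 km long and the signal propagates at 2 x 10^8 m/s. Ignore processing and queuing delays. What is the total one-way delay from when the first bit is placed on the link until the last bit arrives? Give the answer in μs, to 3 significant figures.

Transmission delay = L/R = 16000 / 1550000000 = 10.3226 μs.
Propagation delay = d/s = 28000 m / 200000000 m/s = 140 μs.
Total = 150 μs.

150 μs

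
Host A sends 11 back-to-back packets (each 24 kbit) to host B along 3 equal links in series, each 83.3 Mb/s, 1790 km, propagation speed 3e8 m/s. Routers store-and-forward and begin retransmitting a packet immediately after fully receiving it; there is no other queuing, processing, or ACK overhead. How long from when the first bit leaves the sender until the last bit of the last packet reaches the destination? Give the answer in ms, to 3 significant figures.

Per-hop transmission t_tx = L/R = 24000/83300000 = 0.288115 ms.
Per-hop propagation t_prop = 1790000/300000000 = 5.96667 ms.
Pipeline fill: first packet needs 3·t_tx to clear all hops; remaining 10 packets each add one t_tx.
Total = (3+11-1)·t_tx + 3·t_prop = 13·0.288115 + 3·5.96667 = 21.6 ms.

21.6 ms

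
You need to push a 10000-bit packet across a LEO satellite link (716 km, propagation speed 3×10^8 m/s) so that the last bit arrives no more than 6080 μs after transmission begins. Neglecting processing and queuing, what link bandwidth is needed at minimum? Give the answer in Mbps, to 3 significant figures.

2.71 Mbps

Propagation delay = 716000 / 300000000 = 2386.67 μs.
Transmission budget = 6080 − 2386.67 = 3693.33 μs.
R ≥ L / t_tx = 10000 bits / 0.00369333 s = 2.71 Mbps.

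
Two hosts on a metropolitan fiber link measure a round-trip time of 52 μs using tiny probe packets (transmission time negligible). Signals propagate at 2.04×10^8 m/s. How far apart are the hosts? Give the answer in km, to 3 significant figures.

One-way propagation = RTT/2 = 26 μs.
d = s × t = 204000000 × 2.6e-05 = 5.30 km.

5.30 km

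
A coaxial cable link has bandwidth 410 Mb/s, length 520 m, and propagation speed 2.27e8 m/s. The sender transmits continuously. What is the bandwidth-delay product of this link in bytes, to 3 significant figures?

Propagation delay = 520 / 227000000 = 2.29075e-06 s.
BDP = R × t_prop = 410000000 × 2.29075e-06 = 939.207 bits.
In bytes: 939.207/8 = 117 bytes.

117 bytes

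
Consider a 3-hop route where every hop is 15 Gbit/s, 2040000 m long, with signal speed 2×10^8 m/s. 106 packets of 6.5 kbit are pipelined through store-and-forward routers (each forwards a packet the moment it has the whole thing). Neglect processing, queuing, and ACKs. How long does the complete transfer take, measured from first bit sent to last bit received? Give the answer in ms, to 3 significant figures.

30.6 ms

Per-hop transmission t_tx = L/R = 6500/15000000000 = 0.000433333 ms.
Per-hop propagation t_prop = 2040000/200000000 = 10.2 ms.
Pipeline fill: first packet needs 3·t_tx to clear all hops; remaining 105 packets each add one t_tx.
Total = (3+106-1)·t_tx + 3·t_prop = 108·0.000433333 + 3·10.2 = 30.6 ms.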